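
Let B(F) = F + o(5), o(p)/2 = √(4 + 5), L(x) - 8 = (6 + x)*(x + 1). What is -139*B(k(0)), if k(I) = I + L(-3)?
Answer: -1112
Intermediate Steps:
L(x) = 8 + (1 + x)*(6 + x) (L(x) = 8 + (6 + x)*(x + 1) = 8 + (6 + x)*(1 + x) = 8 + (1 + x)*(6 + x))
k(I) = 2 + I (k(I) = I + (14 + (-3)² + 7*(-3)) = I + (14 + 9 - 21) = I + 2 = 2 + I)
o(p) = 6 (o(p) = 2*√(4 + 5) = 2*√9 = 2*3 = 6)
B(F) = 6 + F (B(F) = F + 6 = 6 + F)
-139*B(k(0)) = -139*(6 + (2 + 0)) = -139*(6 + 2) = -139*8 = -1112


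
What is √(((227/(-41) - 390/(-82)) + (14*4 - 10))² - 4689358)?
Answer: I*√7879373482/41 ≈ 2165.0*I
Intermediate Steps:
√(((227/(-41) - 390/(-82)) + (14*4 - 10))² - 4689358) = √(((227*(-1/41) - 390*(-1/82)) + (56 - 10))² - 4689358) = √(((-227/41 + 195/41) + 46)² - 4689358) = √((-32/41 + 46)² - 4689358) = √((1854/41)² - 4689358) = √(3437316/1681 - 4689358) = √(-7879373482/1681) = I*√7879373482/41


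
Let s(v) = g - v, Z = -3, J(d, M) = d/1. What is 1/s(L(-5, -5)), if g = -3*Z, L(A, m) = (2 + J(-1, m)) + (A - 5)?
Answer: 1/18 ≈ 0.055556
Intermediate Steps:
J(d, M) = d (J(d, M) = d*1 = d)
L(A, m) = -4 + A (L(A, m) = (2 - 1) + (A - 5) = 1 + (-5 + A) = -4 + A)
g = 9 (g = -3*(-3) = 9)
s(v) = 9 - v
1/s(L(-5, -5)) = 1/(9 - (-4 - 5)) = 1/(9 - 1*(-9)) = 1/(9 + 9) = 1/18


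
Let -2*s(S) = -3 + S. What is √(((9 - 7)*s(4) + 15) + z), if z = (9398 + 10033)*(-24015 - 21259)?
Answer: 2*I*√219929770 ≈ 29660.0*I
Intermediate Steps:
s(S) = 3/2 - S/2 (s(S) = -(-3 + S)/2 = 3/2 - S/2)
z = -879719094 (z = 19431*(-45274) = -879719094)
√(((9 - 7)*s(4) + 15) + z) = √(((9 - 7)*(3/2 - ½*4) + 15) - 879719094) = √((2*(3/2 - 2) + 15) - 879719094) = √((2*(-½) + 15) - 879719094) = √((-1 + 15) - 879719094) = √(14 - 879719094) = √(-879719080) = 2*I*√219929770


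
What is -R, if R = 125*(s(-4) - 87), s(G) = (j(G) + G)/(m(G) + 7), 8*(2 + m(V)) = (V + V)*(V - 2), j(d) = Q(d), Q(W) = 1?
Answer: 120000/11 ≈ 10909.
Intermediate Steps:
j(d) = 1
m(V) = -2 + V*(-2 + V)/4 (m(V) = -2 + ((V + V)*(V - 2))/8 = -2 + ((2*V)*(-2 + V))/8 = -2 + (2*V*(-2 + V))/8 = -2 + V*(-2 + V)/4)
s(G) = (1 + G)/(5 - G/2 + G²/4) (s(G) = (1 + G)/((-2 - G/2 + G²/4) + 7) = (1 + G)/(5 - G/2 + G²/4))
R = -120000/11 (R = 125*(4*(1 - 4)/(20 + (-4)² - 2*(-4)) - 87) = 125*(4*(-3)/(20 + 16 + 8) - 87) = 125*(4*(-3)/44 - 87) = 125*(4*(1/44)*(-3) - 87) = 125*(-3/11 - 87) = 125*(-960/11) = -120000/11 ≈ -10909.)
-R = -1*(-120000/11) = 120000/11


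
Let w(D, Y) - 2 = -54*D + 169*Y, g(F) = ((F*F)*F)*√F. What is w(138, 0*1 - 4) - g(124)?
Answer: -8126 - 3813248*√31 ≈ -2.1239e+7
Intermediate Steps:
g(F) = F^(7/2) (g(F) = (F²*F)*√F = F³*√F = F^(7/2))
w(D, Y) = 2 - 54*D + 169*Y (w(D, Y) = 2 + (-54*D + 169*Y) = 2 - 54*D + 169*Y)
w(138, 0*1 - 4) - g(124) = (2 - 54*138 + 169*(0*1 - 4)) - 124^(7/2) = (2 - 7452 + 169*(0 - 4)) - 3813248*√31 = (2 - 7452 + 169*(-4)) - 3813248*√31 = (2 - 7452 - 676) - 3813248*√31 = -8126 - 3813248*√31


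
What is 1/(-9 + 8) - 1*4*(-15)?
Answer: 59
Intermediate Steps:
1/(-9 + 8) - 1*4*(-15) = 1/(-1) - 4*(-15) = -1 + 60 = 59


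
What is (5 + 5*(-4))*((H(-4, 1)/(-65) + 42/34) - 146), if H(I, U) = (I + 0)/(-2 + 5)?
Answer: 479827/221 ≈ 2171.2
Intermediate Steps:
H(I, U) = I/3
(5 + 5*(-4))*((H(-4, 1)/(-65) + 42/34) - 146) = (5 + 5*(-4))*((((1/3)*(-4))/(-65) + 42/34) - 146) = (5 - 20)*((-4/3*(-1/65) + 42*(1/34)) - 146) = -15*((4/195 + 21/17) - 146) = -15*(4163/3315 - 146) = -15*(-479827/3315) = 479827/221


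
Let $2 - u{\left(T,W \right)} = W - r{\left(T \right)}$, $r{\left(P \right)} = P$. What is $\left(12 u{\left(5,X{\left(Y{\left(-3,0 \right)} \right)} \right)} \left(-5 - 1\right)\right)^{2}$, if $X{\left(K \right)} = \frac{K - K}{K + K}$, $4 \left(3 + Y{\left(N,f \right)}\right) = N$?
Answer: $254016$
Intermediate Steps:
$Y{\left(N,f \right)} = -3 + \frac{N}{4}$
$X{\left(K \right)} = 0$ ($X{\left(K \right)} = \frac{0}{2 K} = 0 \frac{1}{2 K} = 0$)
$u{\left(T,W \right)} = 2 + T - W$ ($u{\left(T,W \right)} = 2 - \left(W - T\right) = 2 + \left(T - W\right) = 2 + T - W$)
$\left(12 u{\left(5,X{\left(Y{\left(-3,0 \right)} \right)} \right)} \left(-5 - 1\right)\right)^{2} = \left(12 \left(2 + 5 - 0\right) \left(-5 - 1\right)\right)^{2} = \left(12 \left(2 + 5 + 0\right) \left(-5 - 1\right)\right)^{2} = \left(12 \cdot 7 \left(-6\right)\right)^{2} = \left(12 \left(-42\right)\right)^{2} = \left(-504\right)^{2} = 254016$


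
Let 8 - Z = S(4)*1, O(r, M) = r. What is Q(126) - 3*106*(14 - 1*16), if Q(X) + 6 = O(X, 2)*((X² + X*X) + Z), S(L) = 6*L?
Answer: 3999366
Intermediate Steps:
Z = -16 (Z = 8 - 6*4 = 8 - 24 = -16)
Q(X) = -6 + X*(-16 + 2*X²) (Q(X) = -6 + X*((X² + X*X) - 16) = -6 + X*((X² + X²) - 16) = -6 + X*(2*X² - 16) = -6 + X*(-16 + 2*X²))
Q(126) - 3*106*(14 - 1*16) = (-6 - 16*126 + 2*126³) - 3*106*(14 - 1*16) = (-6 - 2016 + 2*2000376) - 318*(14 - 16) = (-6 - 2016 + 4000752) - 318*(-2) = 3998730 - 1*(-636) = 3998730 + 636 = 3999366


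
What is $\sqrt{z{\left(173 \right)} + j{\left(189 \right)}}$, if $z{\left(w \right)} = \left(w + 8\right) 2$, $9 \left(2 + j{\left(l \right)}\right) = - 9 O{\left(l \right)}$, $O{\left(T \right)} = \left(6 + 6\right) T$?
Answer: $6 i \sqrt{53} \approx 43.681 i$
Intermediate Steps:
$O{\left(T \right)} = 12 T$
$j{\left(l \right)} = -2 - 12 l$ ($j{\left(l \right)} = -2 + \frac{\left(-9\right) 12 l}{9} = -2 + \frac{\left(-108\right) l}{9} = -2 - 12 l$)
$z{\left(w \right)} = 16 + 2 w$ ($z{\left(w \right)} = \left(8 + w\right) 2 = 16 + 2 w$)
$\sqrt{z{\left(173 \right)} + j{\left(189 \right)}} = \sqrt{\left(16 + 2 \cdot 173\right) - 2270} = \sqrt{\left(16 + 346\right) - 2270} = \sqrt{362 - 2270} = \sqrt{-1908} = 6 i \sqrt{53}$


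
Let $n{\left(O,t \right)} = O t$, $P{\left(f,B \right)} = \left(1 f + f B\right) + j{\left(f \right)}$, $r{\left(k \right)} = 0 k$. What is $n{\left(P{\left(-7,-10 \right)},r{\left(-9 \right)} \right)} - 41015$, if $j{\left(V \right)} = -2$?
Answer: $-41015$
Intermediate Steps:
$r{\left(k \right)} = 0$
$P{\left(f,B \right)} = -2 + f + B f$ ($P{\left(f,B \right)} = \left(1 f + f B\right) - 2 = \left(f + B f\right) - 2 = -2 + f + B f$)
$n{\left(P{\left(-7,-10 \right)},r{\left(-9 \right)} \right)} - 41015 = \left(-2 - 7 - -70\right) 0 - 41015 = \left(-2 - 7 + 70\right) 0 - 41015 = 61 \cdot 0 - 41015 = 0 - 41015 = -41015$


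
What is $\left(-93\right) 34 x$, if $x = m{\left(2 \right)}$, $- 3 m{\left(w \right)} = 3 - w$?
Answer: $1054$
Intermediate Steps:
$m{\left(w \right)} = -1 + \frac{w}{3}$ ($m{\left(w \right)} = - \frac{3 - w}{3} = -1 + \frac{w}{3}$)
$x = - \frac{1}{3}$ ($x = -1 + \frac{1}{3} \cdot 2 = -1 + \frac{2}{3} = - \frac{1}{3} \approx -0.33333$)
$\left(-93\right) 34 x = \left(-93\right) 34 \left(- \frac{1}{3}\right) = \left(-3162\right) \left(- \frac{1}{3}\right) = 1054$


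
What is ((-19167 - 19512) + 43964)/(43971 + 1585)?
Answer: 755/6508 ≈ 0.11601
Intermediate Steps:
((-19167 - 19512) + 43964)/(43971 + 1585) = (-38679 + 43964)/45556 = 5285*(1/45556) = 755/6508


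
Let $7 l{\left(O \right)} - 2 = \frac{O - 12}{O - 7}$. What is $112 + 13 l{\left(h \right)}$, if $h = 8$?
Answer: $\frac{758}{7} \approx 108.29$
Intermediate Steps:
$l{\left(O \right)} = \frac{2}{7} + \frac{-12 + O}{7 \left(-7 + O\right)}$ ($l{\left(O \right)} = \frac{2}{7} + \frac{\left(O - 12\right) \frac{1}{O - 7}}{7} = \frac{2}{7} + \frac{\left(-12 + O\right) \frac{1}{-7 + O}}{7} = \frac{2}{7} + \frac{\frac{1}{-7 + O} \left(-12 + O\right)}{7} = \frac{2}{7} + \frac{-12 + O}{7 \left(-7 + O\right)}$)
$112 + 13 l{\left(h \right)} = 112 + 13 \frac{-26 + 3 \cdot 8}{7 \left(-7 + 8\right)} = 112 + 13 \frac{-26 + 24}{7 \cdot 1} = 112 + 13 \cdot \frac{1}{7} \cdot 1 \left(-2\right) = 112 + 13 \left(- \frac{2}{7}\right) = 112 - \frac{26}{7} = \frac{758}{7}$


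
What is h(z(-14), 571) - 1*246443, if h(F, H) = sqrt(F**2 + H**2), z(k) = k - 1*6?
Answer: -246443 + sqrt(326441) ≈ -2.4587e+5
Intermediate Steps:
z(k) = -6 + k (z(k) = k - 6 = -6 + k)
h(z(-14), 571) - 1*246443 = sqrt((-6 - 14)**2 + 571**2) - 1*246443 = sqrt((-20)**2 + 326041) - 246443 = sqrt(400 + 326041) - 246443 = sqrt(326441) - 246443 = -246443 + sqrt(326441)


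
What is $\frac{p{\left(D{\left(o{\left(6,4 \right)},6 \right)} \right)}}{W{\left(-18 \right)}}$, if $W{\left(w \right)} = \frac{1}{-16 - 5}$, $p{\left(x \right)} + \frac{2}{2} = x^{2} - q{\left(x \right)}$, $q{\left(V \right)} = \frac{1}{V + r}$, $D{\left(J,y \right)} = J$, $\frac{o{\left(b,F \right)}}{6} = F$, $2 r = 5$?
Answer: $- \frac{639933}{53} \approx -12074.0$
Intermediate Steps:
$r = \frac{5}{2}$ ($r = \frac{1}{2} \cdot 5 = \frac{5}{2} \approx 2.5$)
$o{\left(b,F \right)} = 6 F$
$q{\left(V \right)} = \frac{1}{\frac{5}{2} + V}$ ($q{\left(V \right)} = \frac{1}{V + \frac{5}{2}} = \frac{1}{\frac{5}{2} + V}$)
$p{\left(x \right)} = -1 + x^{2} - \frac{2}{5 + 2 x}$ ($p{\left(x \right)} = -1 + \left(x^{2} - \frac{2}{5 + 2 x}\right) = -1 + x^{2} - \frac{2}{5 + 2 x}$)
$W{\left(w \right)} = - \frac{1}{21}$ ($W{\left(w \right)} = \frac{1}{-21} = - \frac{1}{21}$)
$\frac{p{\left(D{\left(o{\left(6,4 \right)},6 \right)} \right)}}{W{\left(-18 \right)}} = \frac{\frac{1}{5 + 2 \cdot 6 \cdot 4} \left(-2 + \left(-1 + \left(6 \cdot 4\right)^{2}\right) \left(5 + 2 \cdot 6 \cdot 4\right)\right)}{- \frac{1}{21}} = \frac{-2 + \left(-1 + 24^{2}\right) \left(5 + 2 \cdot 24\right)}{5 + 2 \cdot 24} \left(-21\right) = \frac{-2 + \left(-1 + 576\right) \left(5 + 48\right)}{5 + 48} \left(-21\right) = \frac{-2 + 575 \cdot 53}{53} \left(-21\right) = \frac{-2 + 30475}{53} \left(-21\right) = \frac{1}{53} \cdot 30473 \left(-21\right) = \frac{30473}{53} \left(-21\right) = - \frac{639933}{53}$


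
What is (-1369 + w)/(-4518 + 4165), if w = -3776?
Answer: 5145/353 ≈ 14.575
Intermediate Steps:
(-1369 + w)/(-4518 + 4165) = (-1369 - 3776)/(-4518 + 4165) = -5145/(-353) = -5145*(-1/353) = 5145/353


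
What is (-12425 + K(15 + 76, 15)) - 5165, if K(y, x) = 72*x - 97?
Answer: -16607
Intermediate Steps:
K(y, x) = -97 + 72*x
(-12425 + K(15 + 76, 15)) - 5165 = (-12425 + (-97 + 72*15)) - 5165 = (-12425 + (-97 + 1080)) - 5165 = (-12425 + 983) - 5165 = -11442 - 5165 = -16607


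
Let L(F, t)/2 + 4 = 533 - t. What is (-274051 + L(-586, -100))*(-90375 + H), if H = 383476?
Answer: -79955901093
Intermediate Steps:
L(F, t) = 1058 - 2*t (L(F, t) = -8 + 2*(533 - t) = -8 + (1066 - 2*t) = 1058 - 2*t)
(-274051 + L(-586, -100))*(-90375 + H) = (-274051 + (1058 - 2*(-100)))*(-90375 + 383476) = (-274051 + (1058 + 200))*293101 = (-274051 + 1258)*293101 = -272793*293101 = -79955901093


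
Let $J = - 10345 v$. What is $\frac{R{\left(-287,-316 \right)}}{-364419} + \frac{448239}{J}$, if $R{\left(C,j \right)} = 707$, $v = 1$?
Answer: $- \frac{163354122056}{3769914555} \approx -43.331$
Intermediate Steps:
$J = -10345$ ($J = \left(-10345\right) 1 = -10345$)
$\frac{R{\left(-287,-316 \right)}}{-364419} + \frac{448239}{J} = \frac{707}{-364419} + \frac{448239}{-10345} = 707 \left(- \frac{1}{364419}\right) + 448239 \left(- \frac{1}{10345}\right) = - \frac{707}{364419} - \frac{448239}{10345} = - \frac{163354122056}{3769914555}$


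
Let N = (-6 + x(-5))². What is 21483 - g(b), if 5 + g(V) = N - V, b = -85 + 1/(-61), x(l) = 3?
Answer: 1305033/61 ≈ 21394.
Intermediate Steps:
b = -5186/61 (b = -85 - 1/61 = -5186/61 ≈ -85.016)
N = 9 (N = (-6 + 3)² = (-3)² = 9)
g(V) = 4 - V (g(V) = -5 + (9 - V) = 4 - V)
21483 - g(b) = 21483 - (4 - 1*(-5186/61)) = 21483 - (4 + 5186/61) = 21483 - 1*5430/61 = 21483 - 5430/61 = 1305033/61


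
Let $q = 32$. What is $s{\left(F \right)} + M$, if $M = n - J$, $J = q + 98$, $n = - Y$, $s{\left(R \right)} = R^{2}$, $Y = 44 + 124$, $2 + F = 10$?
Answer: $-234$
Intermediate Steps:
$F = 8$ ($F = -2 + 10 = 8$)
$Y = 168$
$n = -168$ ($n = \left(-1\right) 168 = -168$)
$J = 130$ ($J = 32 + 98 = 130$)
$M = -298$ ($M = -168 - 130 = -298$)
$s{\left(F \right)} + M = 8^{2} - 298 = 64 - 298 = -234$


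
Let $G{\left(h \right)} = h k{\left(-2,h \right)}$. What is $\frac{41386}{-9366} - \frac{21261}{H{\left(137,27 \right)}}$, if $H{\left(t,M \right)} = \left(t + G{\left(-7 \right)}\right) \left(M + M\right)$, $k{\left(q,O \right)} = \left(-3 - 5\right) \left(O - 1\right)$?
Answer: $- \frac{27550331}{8738478} \approx -3.1528$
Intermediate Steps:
$k{\left(q,O \right)} = 8 - 8 O$ ($k{\left(q,O \right)} = - 8 \left(-1 + O\right) = 8 - 8 O$)
$G{\left(h \right)} = h \left(8 - 8 h\right)$
$H{\left(t,M \right)} = 2 M \left(-448 + t\right)$ ($H{\left(t,M \right)} = \left(t + 8 \left(-7\right) \left(1 - -7\right)\right) \left(M + M\right) = \left(t + 8 \left(-7\right) \left(1 + 7\right)\right) 2 M = \left(t + 8 \left(-7\right) 8\right) 2 M = \left(t - 448\right) 2 M = \left(-448 + t\right) 2 M = 2 M \left(-448 + t\right)$)
$\frac{41386}{-9366} - \frac{21261}{H{\left(137,27 \right)}} = \frac{41386}{-9366} - \frac{21261}{2 \cdot 27 \left(-448 + 137\right)} = 41386 \left(- \frac{1}{9366}\right) - \frac{21261}{2 \cdot 27 \left(-311\right)} = - \frac{20693}{4683} - \frac{21261}{-16794} = - \frac{20693}{4683} - - \frac{7087}{5598} = - \frac{20693}{4683} + \frac{7087}{5598} = - \frac{27550331}{8738478}$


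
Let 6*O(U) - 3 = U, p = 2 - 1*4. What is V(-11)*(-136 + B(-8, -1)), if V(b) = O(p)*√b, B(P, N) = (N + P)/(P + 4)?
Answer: -535*I*√11/24 ≈ -73.933*I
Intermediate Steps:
p = -2 (p = 2 - 4 = -2)
O(U) = ½ + U/6
B(P, N) = (N + P)/(4 + P)
V(b) = √b/6 (V(b) = (½ + (⅙)*(-2))*√b = (½ - ⅓)*√b = √b/6)
V(-11)*(-136 + B(-8, -1)) = (√(-11)/6)*(-136 + (-1 - 8)/(4 - 8)) = ((I*√11)/6)*(-136 - 9/(-4)) = (I*√11/6)*(-136 - ¼*(-9)) = (I*√11/6)*(-136 + 9/4) = (I*√11/6)*(-535/4) = -535*I*√11/24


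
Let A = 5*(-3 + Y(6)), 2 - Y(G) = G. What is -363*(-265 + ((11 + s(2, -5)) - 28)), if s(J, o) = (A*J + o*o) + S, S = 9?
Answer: 115434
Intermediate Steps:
Y(G) = 2 - G
A = -35 (A = 5*(-3 + (2 - 1*6)) = 5*(-3 + (2 - 6)) = 5*(-3 - 4) = 5*(-7) = -35)
s(J, o) = 9 + o² - 35*J (s(J, o) = (-35*J + o*o) + 9 = (-35*J + o²) + 9 = (o² - 35*J) + 9 = 9 + o² - 35*J)
-363*(-265 + ((11 + s(2, -5)) - 28)) = -363*(-265 + ((11 + (9 + (-5)² - 35*2)) - 28)) = -363*(-265 + ((11 + (9 + 25 - 70)) - 28)) = -363*(-265 + ((11 - 36) - 28)) = -363*(-265 + (-25 - 28)) = -363*(-265 - 53) = -363*(-318) = 115434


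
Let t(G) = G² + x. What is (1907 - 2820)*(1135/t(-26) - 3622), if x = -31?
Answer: 426381043/129 ≈ 3.3053e+6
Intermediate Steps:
t(G) = -31 + G² (t(G) = G² - 31 = -31 + G²)
(1907 - 2820)*(1135/t(-26) - 3622) = (1907 - 2820)*(1135/(-31 + (-26)²) - 3622) = -913*(1135/(-31 + 676) - 3622) = -913*(1135/645 - 3622) = -913*(1135*(1/645) - 3622) = -913*(227/129 - 3622) = -913*(-467011/129) = 426381043/129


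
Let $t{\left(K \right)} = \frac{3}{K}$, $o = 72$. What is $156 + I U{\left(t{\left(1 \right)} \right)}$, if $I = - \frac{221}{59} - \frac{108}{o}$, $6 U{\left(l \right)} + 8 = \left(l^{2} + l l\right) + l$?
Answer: $\frac{102401}{708} \approx 144.63$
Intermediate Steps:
$U{\left(l \right)} = - \frac{4}{3} + \frac{l^{2}}{3} + \frac{l}{6}$ ($U{\left(l \right)} = - \frac{4}{3} + \frac{\left(l^{2} + l l\right) + l}{6} = - \frac{4}{3} + \frac{\left(l^{2} + l^{2}\right) + l}{6} = - \frac{4}{3} + \frac{2 l^{2} + l}{6} = - \frac{4}{3} + \frac{l + 2 l^{2}}{6} = - \frac{4}{3} + \left(\frac{l^{2}}{3} + \frac{l}{6}\right) = - \frac{4}{3} + \frac{l^{2}}{3} + \frac{l}{6}$)
$I = - \frac{619}{118}$ ($I = - \frac{221}{59} - \frac{108}{72} = \left(-221\right) \frac{1}{59} - \frac{3}{2} = - \frac{221}{59} - \frac{3}{2} = - \frac{619}{118} \approx -5.2458$)
$156 + I U{\left(t{\left(1 \right)} \right)} = 156 - \frac{619 \left(- \frac{4}{3} + \frac{\left(\frac{3}{1}\right)^{2}}{3} + \frac{3 \cdot 1^{-1}}{6}\right)}{118} = 156 - \frac{619 \left(- \frac{4}{3} + \frac{\left(3 \cdot 1\right)^{2}}{3} + \frac{3 \cdot 1}{6}\right)}{118} = 156 - \frac{619 \left(- \frac{4}{3} + \frac{3^{2}}{3} + \frac{1}{6} \cdot 3\right)}{118} = 156 - \frac{619 \left(- \frac{4}{3} + \frac{1}{3} \cdot 9 + \frac{1}{2}\right)}{118} = 156 - \frac{619 \left(- \frac{4}{3} + 3 + \frac{1}{2}\right)}{118} = 156 - \frac{8047}{708} = \frac{102401}{708}$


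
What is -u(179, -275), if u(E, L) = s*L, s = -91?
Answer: -25025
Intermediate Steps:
u(E, L) = -91*L
-u(179, -275) = -(-91)*(-275) = -1*25025 = -25025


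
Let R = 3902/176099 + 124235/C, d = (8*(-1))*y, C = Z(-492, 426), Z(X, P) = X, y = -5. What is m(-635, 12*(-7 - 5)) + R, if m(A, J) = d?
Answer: -18410111161/86640708 ≈ -212.49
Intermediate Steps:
C = -492
d = 40 (d = (8*(-1))*(-5) = -8*(-5) = 40)
R = -21875739481/86640708 (R = 3902/176099 + 124235/(-492) = 3902*(1/176099) + 124235*(-1/492) = 3902/176099 - 124235/492 = -21875739481/86640708 ≈ -252.49)
m(A, J) = 40
m(-635, 12*(-7 - 5)) + R = 40 - 21875739481/86640708 = -18410111161/86640708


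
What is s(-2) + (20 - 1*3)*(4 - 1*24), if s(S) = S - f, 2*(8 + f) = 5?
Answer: -673/2 ≈ -336.50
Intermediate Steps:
f = -11/2 (f = -8 + (½)*5 = -8 + 5/2 = -11/2 ≈ -5.5000)
s(S) = 11/2 + S (s(S) = S - 1*(-11/2) = S + 11/2 = 11/2 + S)
s(-2) + (20 - 1*3)*(4 - 1*24) = (11/2 - 2) + (20 - 1*3)*(4 - 1*24) = 7/2 + (20 - 3)*(4 - 24) = 7/2 + 17*(-20) = 7/2 - 340 = -673/2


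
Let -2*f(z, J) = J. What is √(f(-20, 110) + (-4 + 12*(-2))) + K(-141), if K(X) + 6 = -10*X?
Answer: 1404 + I*√83 ≈ 1404.0 + 9.1104*I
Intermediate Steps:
K(X) = -6 - 10*X
f(z, J) = -J/2
√(f(-20, 110) + (-4 + 12*(-2))) + K(-141) = √(-½*110 + (-4 + 12*(-2))) + (-6 - 10*(-141)) = √(-55 + (-4 - 24)) + (-6 + 1410) = √(-55 - 28) + 1404 = √(-83) + 1404 = I*√83 + 1404 = 1404 + I*√83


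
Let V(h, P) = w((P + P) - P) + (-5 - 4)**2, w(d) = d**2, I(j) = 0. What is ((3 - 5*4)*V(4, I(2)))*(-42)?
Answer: 57834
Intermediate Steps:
V(h, P) = 81 + P**2 (V(h, P) = ((P + P) - P)**2 + (-5 - 4)**2 = (2*P - P)**2 + (-9)**2 = P**2 + 81 = 81 + P**2)
((3 - 5*4)*V(4, I(2)))*(-42) = ((3 - 5*4)*(81 + 0**2))*(-42) = ((3 - 20)*(81 + 0))*(-42) = -17*81*(-42) = -1377*(-42) = 57834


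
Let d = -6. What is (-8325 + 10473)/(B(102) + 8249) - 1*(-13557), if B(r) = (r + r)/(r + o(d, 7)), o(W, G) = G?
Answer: 12192654297/899345 ≈ 13557.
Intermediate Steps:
B(r) = 2*r/(7 + r) (B(r) = (r + r)/(r + 7) = (2*r)/(7 + r) = 2*r/(7 + r))
(-8325 + 10473)/(B(102) + 8249) - 1*(-13557) = (-8325 + 10473)/(2*102/(7 + 102) + 8249) - 1*(-13557) = 2148/(2*102/109 + 8249) + 13557 = 2148/(2*102*(1/109) + 8249) + 13557 = 2148/(204/109 + 8249) + 13557 = 2148/(899345/109) + 13557 = 2148*(109/899345) + 13557 = 234132/899345 + 13557 = 12192654297/899345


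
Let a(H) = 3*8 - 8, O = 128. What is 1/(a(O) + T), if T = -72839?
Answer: -1/72823 ≈ -1.3732e-5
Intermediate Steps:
a(H) = 16 (a(H) = 24 - 8 = 16)
1/(a(O) + T) = 1/(16 - 72839) = 1/(-72823) = -1/72823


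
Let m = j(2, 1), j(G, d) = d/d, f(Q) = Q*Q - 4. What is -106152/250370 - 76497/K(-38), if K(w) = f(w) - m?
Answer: -9652653309/180141215 ≈ -53.584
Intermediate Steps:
f(Q) = -4 + Q² (f(Q) = Q² - 4 = -4 + Q²)
j(G, d) = 1
m = 1
K(w) = -5 + w² (K(w) = (-4 + w²) - 1*1 = (-4 + w²) - 1 = -5 + w²)
-106152/250370 - 76497/K(-38) = -106152/250370 - 76497/(-5 + (-38)²) = -106152*1/250370 - 76497/(-5 + 1444) = -53076/125185 - 76497/1439 = -9652653309/180141215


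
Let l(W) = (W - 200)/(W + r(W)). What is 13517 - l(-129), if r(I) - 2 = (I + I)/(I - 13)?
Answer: 120115737/8888 ≈ 13514.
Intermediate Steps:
r(I) = 2 + 2*I/(-13 + I) (r(I) = 2 + (I + I)/(I - 13) = 2 + (2*I)/(-13 + I) = 2 + 2*I/(-13 + I))
l(W) = (-200 + W)/(W + 2*(-13 + 2*W)/(-13 + W)) (l(W) = (W - 200)/(W + 2*(-13 + 2*W)/(-13 + W)) = (-200 + W)/(W + 2*(-13 + 2*W)/(-13 + W)))
13517 - l(-129) = 13517 - (-200 - 129)*(-13 - 129)/(-26 + 4*(-129) - 129*(-13 - 129)) = 13517 - (-329)*(-142)/(-26 - 516 - 129*(-142)) = 13517 - (-329)*(-142)/(-26 - 516 + 18318) = 13517 - (-329)*(-142)/17776 = 13517 - 1*23359/8888 = 13517 - 23359/8888 = 120115737/8888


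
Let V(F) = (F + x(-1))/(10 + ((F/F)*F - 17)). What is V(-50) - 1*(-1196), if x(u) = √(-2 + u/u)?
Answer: 68222/57 - I/57 ≈ 1196.9 - 0.017544*I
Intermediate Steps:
x(u) = I (x(u) = √(-2 + 1) = √(-1) = I)
V(F) = (I + F)/(-7 + F) (V(F) = (F + I)/(10 + ((F/F)*F - 17)) = (I + F)/(10 + (1*F - 17)) = (I + F)/(10 + (F - 17)) = (I + F)/(10 + (-17 + F)) = (I + F)/(-7 + F))
V(-50) - 1*(-1196) = (I - 50)/(-7 - 50) - 1*(-1196) = (-50 + I)/(-57) + 1196 = -(-50 + I)/57 + 1196 = (50/57 - I/57) + 1196 = 68222/57 - I/57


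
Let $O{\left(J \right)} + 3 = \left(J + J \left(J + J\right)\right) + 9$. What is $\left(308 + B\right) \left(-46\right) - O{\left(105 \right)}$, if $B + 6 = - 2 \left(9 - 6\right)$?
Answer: $-35777$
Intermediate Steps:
$B = -12$ ($B = -6 - 2 \left(9 - 6\right) = -6 - 6 = -12$)
$O{\left(J \right)} = 6 + J + 2 J^{2}$ ($O{\left(J \right)} = -3 + \left(\left(J + J \left(J + J\right)\right) + 9\right) = -3 + \left(\left(J + J 2 J\right) + 9\right) = -3 + \left(\left(J + 2 J^{2}\right) + 9\right) = -3 + \left(9 + J + 2 J^{2}\right) = 6 + J + 2 J^{2}$)
$\left(308 + B\right) \left(-46\right) - O{\left(105 \right)} = \left(308 - 12\right) \left(-46\right) - \left(6 + 105 + 2 \cdot 105^{2}\right) = 296 \left(-46\right) - \left(6 + 105 + 2 \cdot 11025\right) = -13616 - \left(6 + 105 + 22050\right) = -13616 - 22161 = -35777$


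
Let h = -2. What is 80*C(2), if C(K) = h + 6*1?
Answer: 320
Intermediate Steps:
C(K) = 4 (C(K) = -2 + 6*1 = -2 + 6 = 4)
80*C(2) = 80*4 = 320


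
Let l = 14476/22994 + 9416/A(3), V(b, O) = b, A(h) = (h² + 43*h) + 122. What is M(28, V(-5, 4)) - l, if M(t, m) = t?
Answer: -6609868/747305 ≈ -8.8449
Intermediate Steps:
A(h) = 122 + h² + 43*h
l = 27534408/747305 (l = 14476/22994 + 9416/(122 + 3² + 43*3) = 14476*(1/22994) + 9416/(122 + 9 + 129) = 7238/11497 + 9416/260 = 7238/11497 + 9416*(1/260) = 7238/11497 + 2354/65 = 27534408/747305 ≈ 36.845)
M(28, V(-5, 4)) - l = 28 - 1*27534408/747305 = 28 - 27534408/747305 = -6609868/747305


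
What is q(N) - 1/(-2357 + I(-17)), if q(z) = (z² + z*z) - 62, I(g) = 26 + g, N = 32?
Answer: 4663129/2348 ≈ 1986.0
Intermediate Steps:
q(z) = -62 + 2*z² (q(z) = (z² + z²) - 62 = 2*z² - 62 = -62 + 2*z²)
q(N) - 1/(-2357 + I(-17)) = (-62 + 2*32²) - 1/(-2357 + (26 - 17)) = (-62 + 2*1024) - 1/(-2357 + 9) = (-62 + 2048) - 1/(-2348) = 1986 - 1*(-1/2348) = 1986 + 1/2348 = 4663129/2348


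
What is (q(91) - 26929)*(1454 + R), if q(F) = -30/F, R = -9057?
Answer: 18631676107/91 ≈ 2.0474e+8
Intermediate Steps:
(q(91) - 26929)*(1454 + R) = (-30/91 - 26929)*(1454 - 9057) = (-30*1/91 - 26929)*(-7603) = (-30/91 - 26929)*(-7603) = -2450569/91*(-7603) = 18631676107/91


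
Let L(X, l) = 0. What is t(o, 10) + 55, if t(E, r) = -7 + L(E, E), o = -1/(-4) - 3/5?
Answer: 48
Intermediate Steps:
o = -7/20 (o = -1*(-¼) - 3*⅕ = ¼ - ⅗ = -7/20 ≈ -0.35000)
t(E, r) = -7 (t(E, r) = -7 + 0 = -7)
t(o, 10) + 55 = -7 + 55 = 48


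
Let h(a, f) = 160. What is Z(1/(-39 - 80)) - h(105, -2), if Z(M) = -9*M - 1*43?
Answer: -24148/119 ≈ -202.92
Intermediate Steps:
Z(M) = -43 - 9*M (Z(M) = -9*M - 43 = -43 - 9*M)
Z(1/(-39 - 80)) - h(105, -2) = (-43 - 9/(-39 - 80)) - 1*160 = (-43 - 9/(-119)) - 160 = (-43 - 9*(-1/119)) - 160 = (-43 + 9/119) - 160 = -5108/119 - 160 = -24148/119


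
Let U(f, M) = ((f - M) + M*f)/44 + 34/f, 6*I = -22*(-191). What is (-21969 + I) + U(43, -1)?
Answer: -120716335/5676 ≈ -21268.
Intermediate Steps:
I = 2101/3 (I = (-22*(-191))/6 = (1/6)*4202 = 2101/3 ≈ 700.33)
U(f, M) = 34/f - M/44 + f/44 + M*f/44 (U(f, M) = (f - M + M*f)*(1/44) + 34/f = (-M/44 + f/44 + M*f/44) + 34/f = 34/f - M/44 + f/44 + M*f/44)
(-21969 + I) + U(43, -1) = (-21969 + 2101/3) + (1/44)*(1496 + 43*(43 - 1*(-1) - 1*43))/43 = -63806/3 + (1/44)*(1/43)*(1496 + 43*(43 + 1 - 43)) = -63806/3 + (1/44)*(1/43)*(1496 + 43*1) = -63806/3 + (1/44)*(1/43)*(1496 + 43) = -63806/3 + (1/44)*(1/43)*1539 = -63806/3 + 1539/1892 = -120716335/5676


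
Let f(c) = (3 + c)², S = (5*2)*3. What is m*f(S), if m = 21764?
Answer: 23700996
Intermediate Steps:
S = 30 (S = 10*3 = 30)
m*f(S) = 21764*(3 + 30)² = 21764*33² = 21764*1089 = 23700996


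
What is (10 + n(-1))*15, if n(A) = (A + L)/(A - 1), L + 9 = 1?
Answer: 435/2 ≈ 217.50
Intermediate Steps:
L = -8 (L = -9 + 1 = -8)
n(A) = (-8 + A)/(-1 + A) (n(A) = (A - 8)/(A - 1) = (-8 + A)/(-1 + A))
(10 + n(-1))*15 = (10 + (-8 - 1)/(-1 - 1))*15 = (10 - 9/(-2))*15 = (10 - 1/2*(-9))*15 = (10 + 9/2)*15 = (29/2)*15 = 435/2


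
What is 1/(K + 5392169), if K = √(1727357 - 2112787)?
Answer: 5392169/29075486909991 - I*√385430/29075486909991 ≈ 1.8545e-7 - 2.1352e-11*I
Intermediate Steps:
K = I*√385430 (K = √(-385430) = I*√385430 ≈ 620.83*I)
1/(K + 5392169) = 1/(I*√385430 + 5392169) = 1/(5392169 + I*√385430)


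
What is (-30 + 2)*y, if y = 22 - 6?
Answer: -448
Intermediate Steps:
y = 16
(-30 + 2)*y = (-30 + 2)*16 = -28*16 = -448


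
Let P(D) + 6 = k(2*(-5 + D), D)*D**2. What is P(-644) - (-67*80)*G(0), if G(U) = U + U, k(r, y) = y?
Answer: -267089990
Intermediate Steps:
G(U) = 2*U
P(D) = -6 + D**3 (P(D) = -6 + D*D**2 = -6 + D**3)
P(-644) - (-67*80)*G(0) = (-6 + (-644)**3) - (-67*80)*2*0 = (-6 - 267089984) - (-5360)*0 = -267089990 - 1*0 = -267089990 + 0 = -267089990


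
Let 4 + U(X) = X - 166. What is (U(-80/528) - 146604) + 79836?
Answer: -2208959/33 ≈ -66938.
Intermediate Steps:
U(X) = -170 + X (U(X) = -4 + (X - 166) = -4 + (-166 + X) = -170 + X)
(U(-80/528) - 146604) + 79836 = ((-170 - 80/528) - 146604) + 79836 = ((-170 - 80*1/528) - 146604) + 79836 = ((-170 - 5/33) - 146604) + 79836 = (-5615/33 - 146604) + 79836 = -4843547/33 + 79836 = -2208959/33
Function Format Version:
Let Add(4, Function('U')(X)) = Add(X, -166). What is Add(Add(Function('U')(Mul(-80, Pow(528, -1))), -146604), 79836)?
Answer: Rational(-2208959, 33) ≈ -66938.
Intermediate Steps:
Function('U')(X) = Add(-170, X) (Function('U')(X) = Add(-4, Add(X, -166)) = Add(-4, Add(-166, X)) = Add(-170, X))
Add(Add(Function('U')(Mul(-80, Pow(528, -1))), -146604), 79836) = Add(Add(Add(-170, Mul(-80, Pow(528, -1))), -146604), 79836) = Add(Add(Add(-170, Mul(-80, Rational(1, 528))), -146604), 79836) = Add(Add(Add(-170, Rational(-5, 33)), -146604), 79836) = Add(Add(Rational(-5615, 33), -146604), 79836) = Add(Rational(-4843547, 33), 79836) = Rational(-2208959, 33)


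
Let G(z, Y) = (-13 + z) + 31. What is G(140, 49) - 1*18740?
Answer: -18582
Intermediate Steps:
G(z, Y) = 18 + z
G(140, 49) - 1*18740 = (18 + 140) - 1*18740 = 158 - 18740 = -18582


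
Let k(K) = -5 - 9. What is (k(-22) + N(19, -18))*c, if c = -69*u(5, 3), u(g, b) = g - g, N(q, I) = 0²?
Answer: 0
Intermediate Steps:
N(q, I) = 0
u(g, b) = 0
c = 0 (c = -69*0 = 0)
k(K) = -14
(k(-22) + N(19, -18))*c = (-14 + 0)*0 = -14*0 = 0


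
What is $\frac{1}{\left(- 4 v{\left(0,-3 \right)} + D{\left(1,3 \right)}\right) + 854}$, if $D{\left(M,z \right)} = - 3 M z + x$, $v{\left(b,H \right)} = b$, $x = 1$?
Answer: $\frac{1}{846} \approx 0.001182$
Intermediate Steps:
$D{\left(M,z \right)} = 1 - 3 M z$ ($D{\left(M,z \right)} = - 3 M z + 1 = 1 - 3 M z$)
$\frac{1}{\left(- 4 v{\left(0,-3 \right)} + D{\left(1,3 \right)}\right) + 854} = \frac{1}{\left(\left(-4\right) 0 + \left(1 - 3 \cdot 3\right)\right) + 854} = \frac{1}{\left(0 + \left(1 - 9\right)\right) + 854} = \frac{1}{\left(0 - 8\right) + 854} = \frac{1}{-8 + 854} = \frac{1}{846}$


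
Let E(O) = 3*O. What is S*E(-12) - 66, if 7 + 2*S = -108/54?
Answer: 96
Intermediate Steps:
S = -9/2 (S = -7/2 + (-108/54)/2 = -7/2 + (-108*1/54)/2 = -7/2 + (½)*(-2) = -7/2 - 1 = -9/2 ≈ -4.5000)
S*E(-12) - 66 = -27*(-12)/2 - 66 = -9/2*(-36) - 66 = 162 - 66 = 96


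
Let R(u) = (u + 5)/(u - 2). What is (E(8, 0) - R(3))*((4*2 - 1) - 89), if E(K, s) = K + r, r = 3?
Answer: -246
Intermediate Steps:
E(K, s) = 3 + K (E(K, s) = K + 3 = 3 + K)
R(u) = (5 + u)/(-2 + u)
(E(8, 0) - R(3))*((4*2 - 1) - 89) = ((3 + 8) - (5 + 3)/(-2 + 3))*((4*2 - 1) - 89) = (11 - 8/1)*((8 - 1) - 89) = (11 - 8)*(7 - 89) = (11 - 1*8)*(-82) = (11 - 8)*(-82) = 3*(-82) = -246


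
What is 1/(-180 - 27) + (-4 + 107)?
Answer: 21320/207 ≈ 103.00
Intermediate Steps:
1/(-180 - 27) + (-4 + 107) = 1/(-207) + 103 = -1/207 + 103 = 21320/207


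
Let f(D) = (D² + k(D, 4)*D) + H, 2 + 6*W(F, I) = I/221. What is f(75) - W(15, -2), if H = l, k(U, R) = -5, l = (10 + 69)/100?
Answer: 116049859/22100 ≈ 5251.1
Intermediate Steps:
l = 79/100 (l = 79*(1/100) = 79/100 ≈ 0.79000)
H = 79/100 ≈ 0.79000
W(F, I) = -⅓ + I/1326 (W(F, I) = -⅓ + (I/221)/6 = -⅓ + I/1326)
f(D) = 79/100 + D² - 5*D (f(D) = (D² - 5*D) + 79/100 = 79/100 + D² - 5*D)
f(75) - W(15, -2) = (79/100 + 75² - 5*75) - (-⅓ + (1/1326)*(-2)) = (79/100 + 5625 - 375) - (-⅓ - 1/663) = 525079/100 - 1*(-74/221) = 525079/100 + 74/221 = 116049859/22100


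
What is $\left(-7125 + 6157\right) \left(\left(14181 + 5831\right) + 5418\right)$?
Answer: $-24616240$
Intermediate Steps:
$\left(-7125 + 6157\right) \left(\left(14181 + 5831\right) + 5418\right) = - 968 \left(20012 + 5418\right) = \left(-968\right) 25430 = -24616240$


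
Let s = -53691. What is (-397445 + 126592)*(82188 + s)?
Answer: -7718497941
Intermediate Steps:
(-397445 + 126592)*(82188 + s) = (-397445 + 126592)*(82188 - 53691) = -270853*28497 = -7718497941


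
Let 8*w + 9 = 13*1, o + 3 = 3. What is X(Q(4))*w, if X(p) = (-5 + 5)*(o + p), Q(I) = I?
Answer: 0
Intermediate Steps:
o = 0 (o = -3 + 3 = 0)
w = ½ (w = -9/8 + (13*1)/8 = -9/8 + (⅛)*13 = -9/8 + 13/8 = ½ ≈ 0.50000)
X(p) = 0 (X(p) = (-5 + 5)*(0 + p) = 0*p = 0)
X(Q(4))*w = 0*(½) = 0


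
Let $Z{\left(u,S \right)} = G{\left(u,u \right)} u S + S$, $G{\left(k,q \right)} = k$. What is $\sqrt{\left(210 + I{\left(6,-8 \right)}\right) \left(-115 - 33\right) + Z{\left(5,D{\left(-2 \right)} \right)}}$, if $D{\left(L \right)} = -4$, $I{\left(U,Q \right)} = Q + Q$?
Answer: $4 i \sqrt{1801} \approx 169.75 i$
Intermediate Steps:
$I{\left(U,Q \right)} = 2 Q$
$Z{\left(u,S \right)} = S + S u^{2}$ ($Z{\left(u,S \right)} = u u S + S = u^{2} S + S = S u^{2} + S = S + S u^{2}$)
$\sqrt{\left(210 + I{\left(6,-8 \right)}\right) \left(-115 - 33\right) + Z{\left(5,D{\left(-2 \right)} \right)}} = \sqrt{\left(210 + 2 \left(-8\right)\right) \left(-115 - 33\right) - 4 \left(1 + 5^{2}\right)} = \sqrt{\left(210 - 16\right) \left(-148\right) - 4 \left(1 + 25\right)} = \sqrt{194 \left(-148\right) - 104} = \sqrt{-28712 - 104} = \sqrt{-28816} = 4 i \sqrt{1801}$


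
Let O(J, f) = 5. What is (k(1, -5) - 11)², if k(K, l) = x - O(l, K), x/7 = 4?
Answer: 144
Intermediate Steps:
x = 28 (x = 7*4 = 28)
k(K, l) = 23 (k(K, l) = 28 - 1*5 = 28 - 5 = 23)
(k(1, -5) - 11)² = (23 - 11)² = 12² = 144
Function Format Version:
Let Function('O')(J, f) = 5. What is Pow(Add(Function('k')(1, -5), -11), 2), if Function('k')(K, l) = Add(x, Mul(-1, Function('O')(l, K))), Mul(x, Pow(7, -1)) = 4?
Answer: 144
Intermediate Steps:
x = 28 (x = Mul(7, 4) = 28)
Function('k')(K, l) = 23 (Function('k')(K, l) = Add(28, Mul(-1, 5)) = Add(28, -5) = 23)
Pow(Add(Function('k')(1, -5), -11), 2) = Pow(Add(23, -11), 2) = Pow(12, 2) = 144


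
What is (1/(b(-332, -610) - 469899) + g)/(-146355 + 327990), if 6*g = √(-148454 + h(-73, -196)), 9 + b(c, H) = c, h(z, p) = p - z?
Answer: -1/85412042400 + I*√148577/1089810 ≈ -1.1708e-11 + 0.00035369*I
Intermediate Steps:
b(c, H) = -9 + c
g = I*√148577/6 (g = √(-148454 + (-196 - 1*(-73)))/6 = √(-148454 + (-196 + 73))/6 = √(-148454 - 123)/6 = √(-148577)/6 = (I*√148577)/6 = I*√148577/6 ≈ 64.243*I)
(1/(b(-332, -610) - 469899) + g)/(-146355 + 327990) = (1/((-9 - 332) - 469899) + I*√148577/6)/(-146355 + 327990) = (1/(-341 - 469899) + I*√148577/6)/181635 = (1/(-470240) + I*√148577/6)*(1/181635) = (-1/470240 + I*√148577/6)*(1/181635) = -1/85412042400 + I*√148577/1089810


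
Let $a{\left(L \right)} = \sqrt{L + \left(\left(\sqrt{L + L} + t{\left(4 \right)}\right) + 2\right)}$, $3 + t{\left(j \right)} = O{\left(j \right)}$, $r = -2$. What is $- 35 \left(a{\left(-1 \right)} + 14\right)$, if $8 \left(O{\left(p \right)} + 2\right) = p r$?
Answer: $-490 - 35 \sqrt{-5 + i \sqrt{2}} \approx -500.96 - 79.026 i$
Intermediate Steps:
$O{\left(p \right)} = -2 - \frac{p}{4}$ ($O{\left(p \right)} = -2 + \frac{p \left(-2\right)}{8} = -2 + \frac{\left(-2\right) p}{8} = -2 - \frac{p}{4}$)
$t{\left(j \right)} = -5 - \frac{j}{4}$ ($t{\left(j \right)} = -3 - \left(2 + \frac{j}{4}\right) = -5 - \frac{j}{4}$)
$a{\left(L \right)} = \sqrt{-4 + L + \sqrt{2} \sqrt{L}}$ ($a{\left(L \right)} = \sqrt{L + \left(\left(\sqrt{L + L} - 6\right) + 2\right)} = \sqrt{L + \left(\left(\sqrt{2 L} - 6\right) + 2\right)} = \sqrt{L + \left(\left(\sqrt{2} \sqrt{L} - 6\right) + 2\right)} = \sqrt{L + \left(\left(-6 + \sqrt{2} \sqrt{L}\right) + 2\right)} = \sqrt{L + \left(-4 + \sqrt{2} \sqrt{L}\right)} = \sqrt{-4 + L + \sqrt{2} \sqrt{L}}$)
$- 35 \left(a{\left(-1 \right)} + 14\right) = - 35 \left(\sqrt{-4 - 1 + \sqrt{2} \sqrt{-1}} + 14\right) = - 35 \left(\sqrt{-4 - 1 + \sqrt{2} i} + 14\right) = - 35 \left(\sqrt{-4 - 1 + i \sqrt{2}} + 14\right) = - 35 \left(\sqrt{-5 + i \sqrt{2}} + 14\right) = - 35 \left(14 + \sqrt{-5 + i \sqrt{2}}\right) = -490 - 35 \sqrt{-5 + i \sqrt{2}}$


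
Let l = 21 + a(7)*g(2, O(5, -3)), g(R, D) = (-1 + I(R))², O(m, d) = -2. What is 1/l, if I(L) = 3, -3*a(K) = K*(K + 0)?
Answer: -3/133 ≈ -0.022556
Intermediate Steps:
a(K) = -K²/3 (a(K) = -K*(K + 0)/3 = -K*K/3 = -K²/3)
g(R, D) = 4 (g(R, D) = (-1 + 3)² = 2² = 4)
l = -133/3 (l = 21 - ⅓*7²*4 = 21 - ⅓*49*4 = 21 - 49/3*4 = 21 - 196/3 = -133/3 ≈ -44.333)
1/l = 1/(-133/3) = -3/133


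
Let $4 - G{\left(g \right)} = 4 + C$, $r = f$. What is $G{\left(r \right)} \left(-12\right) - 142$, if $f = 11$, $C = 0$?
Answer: $-142$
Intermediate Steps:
$r = 11$
$G{\left(g \right)} = 0$ ($G{\left(g \right)} = 4 - \left(4 + 0\right) = 4 - 4 = 0$)
$G{\left(r \right)} \left(-12\right) - 142 = 0 \left(-12\right) - 142 = 0 - 142 = -142$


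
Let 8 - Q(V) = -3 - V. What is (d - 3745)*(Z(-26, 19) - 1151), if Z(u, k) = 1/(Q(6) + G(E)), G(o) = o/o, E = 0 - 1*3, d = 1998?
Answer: 36192599/18 ≈ 2.0107e+6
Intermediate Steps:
Q(V) = 11 + V (Q(V) = 8 - (-3 - V) = 8 + (3 + V) = 11 + V)
E = -3 (E = 0 - 3 = -3)
G(o) = 1
Z(u, k) = 1/18 (Z(u, k) = 1/((11 + 6) + 1) = 1/(17 + 1) = 1/18)
(d - 3745)*(Z(-26, 19) - 1151) = (1998 - 3745)*(1/18 - 1151) = -1747*(-20717/18) = 36192599/18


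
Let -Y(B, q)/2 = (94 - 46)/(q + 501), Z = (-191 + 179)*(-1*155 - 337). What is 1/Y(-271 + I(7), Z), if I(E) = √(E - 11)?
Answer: -2135/32 ≈ -66.719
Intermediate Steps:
I(E) = √(-11 + E)
Z = 5904 (Z = -12*(-155 - 337) = -12*(-492) = 5904)
Y(B, q) = -96/(501 + q) (Y(B, q) = -2*(94 - 46)/(q + 501) = -96/(501 + q))
1/Y(-271 + I(7), Z) = 1/(-96/(501 + 5904)) = 1/(-96/6405) = 1/(-96*1/6405) = 1/(-32/2135) = -2135/32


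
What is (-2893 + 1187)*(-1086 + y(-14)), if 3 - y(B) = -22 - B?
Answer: 1833950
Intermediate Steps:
y(B) = 25 + B (y(B) = 3 - (-22 - B) = 3 + (22 + B) = 25 + B)
(-2893 + 1187)*(-1086 + y(-14)) = (-2893 + 1187)*(-1086 + (25 - 14)) = -1706*(-1086 + 11) = -1706*(-1075) = 1833950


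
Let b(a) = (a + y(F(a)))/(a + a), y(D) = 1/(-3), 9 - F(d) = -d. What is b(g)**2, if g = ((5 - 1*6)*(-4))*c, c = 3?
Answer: 1225/5184 ≈ 0.23630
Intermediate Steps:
F(d) = 9 + d (F(d) = 9 - (-1)*d = 9 + d)
g = 12 (g = ((5 - 1*6)*(-4))*3 = ((5 - 6)*(-4))*3 = -1*(-4)*3 = 4*3 = 12)
y(D) = -1/3
b(a) = (-1/3 + a)/(2*a) (b(a) = (a - 1/3)/(a + a) = (-1/3 + a)/((2*a)) = (-1/3 + a)*(1/(2*a)) = (-1/3 + a)/(2*a))
b(g)**2 = ((1/6)*(-1 + 3*12)/12)**2 = ((1/6)*(1/12)*(-1 + 36))**2 = ((1/6)*(1/12)*35)**2 = (35/72)**2 = 1225/5184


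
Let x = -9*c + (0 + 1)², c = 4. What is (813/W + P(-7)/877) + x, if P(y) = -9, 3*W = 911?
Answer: -25832341/798947 ≈ -32.333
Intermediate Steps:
W = 911/3 (W = (⅓)*911 = 911/3 ≈ 303.67)
x = -35 (x = -9*4 + (0 + 1)² = -36 + 1² = -36 + 1 = -35)
(813/W + P(-7)/877) + x = (813/(911/3) - 9/877) - 35 = (813*(3/911) - 9*1/877) - 35 = (2439/911 - 9/877) - 35 = 2130804/798947 - 35 = -25832341/798947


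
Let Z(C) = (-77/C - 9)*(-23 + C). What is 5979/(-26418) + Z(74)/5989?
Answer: -8222672/26369567 ≈ -0.31182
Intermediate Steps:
Z(C) = (-23 + C)*(-9 - 77/C) (Z(C) = (-9 - 77/C)*(-23 + C) = (-23 + C)*(-9 - 77/C))
5979/(-26418) + Z(74)/5989 = 5979/(-26418) + (130 - 9*74 + 1771/74)/5989 = 5979*(-1/26418) + (130 - 666 + 1771*(1/74))*(1/5989) = -1993/8806 + (130 - 666 + 1771/74)*(1/5989) = -1993/8806 - 37893/74*1/5989 = -1993/8806 - 37893/443186 = -8222672/26369567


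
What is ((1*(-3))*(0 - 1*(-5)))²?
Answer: 225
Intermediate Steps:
((1*(-3))*(0 - 1*(-5)))² = (-3*(0 + 5))² = (-3*5)² = (-15)² = 225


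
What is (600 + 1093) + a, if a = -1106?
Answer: 587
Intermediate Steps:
(600 + 1093) + a = (600 + 1093) - 1106 = 1693 - 1106 = 587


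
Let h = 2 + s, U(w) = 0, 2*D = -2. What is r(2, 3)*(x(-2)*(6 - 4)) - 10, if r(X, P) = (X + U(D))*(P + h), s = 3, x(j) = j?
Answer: -74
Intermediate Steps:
D = -1 (D = (½)*(-2) = -1)
h = 5 (h = 2 + 3 = 5)
r(X, P) = X*(5 + P) (r(X, P) = (X + 0)*(P + 5) = X*(5 + P))
r(2, 3)*(x(-2)*(6 - 4)) - 10 = (2*(5 + 3))*(-2*(6 - 4)) - 10 = (2*8)*(-2*2) - 10 = 16*(-4) - 10 = -64 - 10 = -74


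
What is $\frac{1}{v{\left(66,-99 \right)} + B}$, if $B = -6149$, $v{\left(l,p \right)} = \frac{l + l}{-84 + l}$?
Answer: $- \frac{3}{18469} \approx -0.00016243$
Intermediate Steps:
$v{\left(l,p \right)} = \frac{2 l}{-84 + l}$
$\frac{1}{v{\left(66,-99 \right)} + B} = \frac{1}{2 \cdot 66 \frac{1}{-84 + 66} - 6149} = \frac{1}{2 \cdot 66 \frac{1}{-18} - 6149} = \frac{1}{2 \cdot 66 \left(- \frac{1}{18}\right) - 6149} = \frac{1}{- \frac{22}{3} - 6149} = \frac{1}{- \frac{18469}{3}} = - \frac{3}{18469}$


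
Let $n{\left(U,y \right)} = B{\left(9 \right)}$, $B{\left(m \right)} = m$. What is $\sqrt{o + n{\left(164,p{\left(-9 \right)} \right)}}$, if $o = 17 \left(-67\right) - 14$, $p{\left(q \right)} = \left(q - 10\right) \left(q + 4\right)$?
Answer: $2 i \sqrt{286} \approx 33.823 i$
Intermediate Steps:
$p{\left(q \right)} = \left(-10 + q\right) \left(4 + q\right)$
$n{\left(U,y \right)} = 9$
$o = -1153$ ($o = -1139 - 14 = -1153$)
$\sqrt{o + n{\left(164,p{\left(-9 \right)} \right)}} = \sqrt{-1153 + 9} = \sqrt{-1144} = 2 i \sqrt{286}$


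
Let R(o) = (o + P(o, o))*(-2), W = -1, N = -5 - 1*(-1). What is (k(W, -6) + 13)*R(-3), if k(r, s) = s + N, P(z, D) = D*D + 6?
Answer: -72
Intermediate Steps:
N = -4 (N = -5 + 1 = -4)
P(z, D) = 6 + D**2 (P(z, D) = D**2 + 6 = 6 + D**2)
k(r, s) = -4 + s (k(r, s) = s - 4 = -4 + s)
R(o) = -12 - 2*o - 2*o**2 (R(o) = (o + (6 + o**2))*(-2) = (6 + o + o**2)*(-2) = -12 - 2*o - 2*o**2)
(k(W, -6) + 13)*R(-3) = ((-4 - 6) + 13)*(-12 - 2*(-3) - 2*(-3)**2) = (-10 + 13)*(-12 + 6 - 2*9) = 3*(-12 + 6 - 18) = 3*(-24) = -72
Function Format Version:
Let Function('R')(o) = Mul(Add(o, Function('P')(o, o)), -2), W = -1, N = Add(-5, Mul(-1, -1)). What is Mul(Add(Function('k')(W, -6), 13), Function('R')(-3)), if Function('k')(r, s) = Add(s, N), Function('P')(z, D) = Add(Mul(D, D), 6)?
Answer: -72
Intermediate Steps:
N = -4 (N = Add(-5, 1) = -4)
Function('P')(z, D) = Add(6, Pow(D, 2)) (Function('P')(z, D) = Add(Pow(D, 2), 6) = Add(6, Pow(D, 2)))
Function('k')(r, s) = Add(-4, s) (Function('k')(r, s) = Add(s, -4) = Add(-4, s))
Function('R')(o) = Add(-12, Mul(-2, o), Mul(-2, Pow(o, 2))) (Function('R')(o) = Mul(Add(o, Add(6, Pow(o, 2))), -2) = Mul(Add(6, o, Pow(o, 2)), -2) = Add(-12, Mul(-2, o), Mul(-2, Pow(o, 2))))
Mul(Add(Function('k')(W, -6), 13), Function('R')(-3)) = Mul(Add(Add(-4, -6), 13), Add(-12, Mul(-2, -3), Mul(-2, Pow(-3, 2)))) = Mul(Add(-10, 13), Add(-12, 6, Mul(-2, 9))) = Mul(3, Add(-12, 6, -18)) = Mul(3, -24) = -72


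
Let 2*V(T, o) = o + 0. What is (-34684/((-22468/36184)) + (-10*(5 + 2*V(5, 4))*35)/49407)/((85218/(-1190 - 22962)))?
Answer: -62398708242362216/3941604047157 ≈ -15831.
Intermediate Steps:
V(T, o) = o/2 (V(T, o) = (o + 0)/2 = o/2)
(-34684/((-22468/36184)) + (-10*(5 + 2*V(5, 4))*35)/49407)/((85218/(-1190 - 22962))) = (-34684/((-22468/36184)) + (-10*(5 + 2*((1/2)*4))*35)/49407)/((85218/(-1190 - 22962))) = (-34684/((-22468*1/36184)) + (-10*(5 + 2*2)*35)*(1/49407))/((85218/(-24152))) = (-34684/(-5617/9046) + (-10*(5 + 4)*35)*(1/49407))/((85218*(-1/24152))) = (-34684*(-9046/5617) + (-10*9*35)*(1/49407))/(-42609/12076) = (313751464/5617 - 90*35*(1/49407))*(-12076/42609) = (313751464/5617 - 3150*1/49407)*(-12076/42609) = (313751464/5617 - 1050/16469)*(-12076/42609) = (5167166962766/92506373)*(-12076/42609) = -62398708242362216/3941604047157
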